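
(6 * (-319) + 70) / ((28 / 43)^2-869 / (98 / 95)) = 334136488 / 152567363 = 2.19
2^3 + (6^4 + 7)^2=1697817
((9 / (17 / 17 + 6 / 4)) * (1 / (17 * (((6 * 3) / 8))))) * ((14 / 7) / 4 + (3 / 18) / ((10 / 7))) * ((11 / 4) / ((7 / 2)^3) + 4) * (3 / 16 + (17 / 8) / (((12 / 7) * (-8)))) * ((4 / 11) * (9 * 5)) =7585 / 60368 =0.13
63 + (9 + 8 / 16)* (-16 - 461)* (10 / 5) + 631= -8369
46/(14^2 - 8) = 23/94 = 0.24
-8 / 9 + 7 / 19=-89 / 171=-0.52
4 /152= 1 /38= 0.03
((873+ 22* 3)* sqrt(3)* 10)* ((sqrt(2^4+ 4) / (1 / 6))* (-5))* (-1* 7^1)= 3943800* sqrt(15)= 15274271.72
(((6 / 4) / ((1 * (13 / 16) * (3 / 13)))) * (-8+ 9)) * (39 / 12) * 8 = 208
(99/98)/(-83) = -99/8134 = -0.01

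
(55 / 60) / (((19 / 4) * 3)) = 11 / 171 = 0.06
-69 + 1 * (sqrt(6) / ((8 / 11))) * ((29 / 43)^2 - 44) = -885665 * sqrt(6) / 14792 - 69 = -215.66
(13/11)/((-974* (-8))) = 13/85712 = 0.00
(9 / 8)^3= 729 / 512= 1.42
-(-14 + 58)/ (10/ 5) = -22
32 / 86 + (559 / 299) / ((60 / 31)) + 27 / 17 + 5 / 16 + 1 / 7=95516909 / 28245840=3.38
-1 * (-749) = 749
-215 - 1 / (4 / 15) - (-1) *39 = -719 / 4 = -179.75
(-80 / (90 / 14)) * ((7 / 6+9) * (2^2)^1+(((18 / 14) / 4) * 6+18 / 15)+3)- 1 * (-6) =-77806 / 135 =-576.34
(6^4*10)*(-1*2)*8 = -207360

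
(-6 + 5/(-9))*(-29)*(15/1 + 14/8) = 114637/36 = 3184.36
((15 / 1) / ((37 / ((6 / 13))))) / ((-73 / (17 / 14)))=-765 / 245791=-0.00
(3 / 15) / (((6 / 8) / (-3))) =-4 / 5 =-0.80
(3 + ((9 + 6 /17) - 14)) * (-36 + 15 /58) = 29022 /493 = 58.87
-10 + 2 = -8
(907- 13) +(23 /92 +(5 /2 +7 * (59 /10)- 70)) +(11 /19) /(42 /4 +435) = 26718619 /30780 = 868.05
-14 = -14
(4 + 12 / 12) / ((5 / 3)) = 3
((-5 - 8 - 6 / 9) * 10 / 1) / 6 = -205 / 9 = -22.78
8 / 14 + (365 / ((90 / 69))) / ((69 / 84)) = 7166 / 21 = 341.24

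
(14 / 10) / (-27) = -0.05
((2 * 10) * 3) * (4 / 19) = 240 / 19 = 12.63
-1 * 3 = -3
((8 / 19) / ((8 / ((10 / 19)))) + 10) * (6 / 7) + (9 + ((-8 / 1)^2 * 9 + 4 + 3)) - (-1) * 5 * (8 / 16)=3048043 / 5054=603.10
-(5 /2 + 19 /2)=-12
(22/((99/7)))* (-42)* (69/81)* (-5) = 22540/81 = 278.27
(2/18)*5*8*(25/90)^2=250/729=0.34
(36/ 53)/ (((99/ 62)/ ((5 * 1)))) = 2.13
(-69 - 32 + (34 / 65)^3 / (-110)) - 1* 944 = -15784091527 / 15104375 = -1045.00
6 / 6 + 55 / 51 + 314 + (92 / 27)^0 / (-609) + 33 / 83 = 90648706 / 286433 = 316.47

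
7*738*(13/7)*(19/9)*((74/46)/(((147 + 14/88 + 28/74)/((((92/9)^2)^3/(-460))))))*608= -212560131582498439168/638236726155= -333042776.88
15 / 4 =3.75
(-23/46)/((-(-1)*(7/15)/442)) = -3315/7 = -473.57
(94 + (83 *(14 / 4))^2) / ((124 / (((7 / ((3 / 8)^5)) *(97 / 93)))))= 469932488704 / 700569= 670786.87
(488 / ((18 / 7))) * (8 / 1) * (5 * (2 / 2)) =68320 / 9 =7591.11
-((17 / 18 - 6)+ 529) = -9431 / 18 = -523.94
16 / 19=0.84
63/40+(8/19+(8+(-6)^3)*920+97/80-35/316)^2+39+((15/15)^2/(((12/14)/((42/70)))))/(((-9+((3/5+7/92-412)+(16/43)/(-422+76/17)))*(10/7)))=15579520159175891083497934891467/425459930133967379200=36618066839.50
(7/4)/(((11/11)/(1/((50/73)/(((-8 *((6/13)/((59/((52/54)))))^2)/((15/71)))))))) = -580496/105735375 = -0.01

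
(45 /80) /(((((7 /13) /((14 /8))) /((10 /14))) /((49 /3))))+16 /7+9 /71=755141 /31808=23.74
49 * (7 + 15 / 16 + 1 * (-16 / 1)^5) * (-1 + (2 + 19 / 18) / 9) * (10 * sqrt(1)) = 48867932015 / 144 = 339360638.99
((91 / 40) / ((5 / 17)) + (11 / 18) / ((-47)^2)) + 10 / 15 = 33407807 / 3976200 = 8.40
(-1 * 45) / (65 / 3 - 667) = 135 / 1936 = 0.07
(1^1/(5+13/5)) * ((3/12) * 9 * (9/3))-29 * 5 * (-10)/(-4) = -361.61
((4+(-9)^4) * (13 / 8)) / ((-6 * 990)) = -1.80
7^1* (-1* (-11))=77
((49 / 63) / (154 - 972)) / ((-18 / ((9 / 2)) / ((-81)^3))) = -413343 / 3272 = -126.33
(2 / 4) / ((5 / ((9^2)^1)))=81 / 10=8.10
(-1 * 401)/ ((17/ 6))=-2406/ 17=-141.53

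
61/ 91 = 0.67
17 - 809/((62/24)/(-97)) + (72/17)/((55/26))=881017837/28985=30395.65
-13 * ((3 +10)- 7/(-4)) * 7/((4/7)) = -37583/16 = -2348.94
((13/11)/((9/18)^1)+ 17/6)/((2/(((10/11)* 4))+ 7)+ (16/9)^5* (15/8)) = 22504230/176872663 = 0.13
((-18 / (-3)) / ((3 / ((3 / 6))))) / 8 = 1 / 8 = 0.12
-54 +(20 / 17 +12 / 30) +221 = 168.58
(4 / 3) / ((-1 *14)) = -2 / 21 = -0.10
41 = 41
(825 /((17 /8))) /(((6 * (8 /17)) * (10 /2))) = 27.50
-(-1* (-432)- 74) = -358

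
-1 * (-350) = 350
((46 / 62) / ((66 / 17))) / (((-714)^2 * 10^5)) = 23 / 6135544800000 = 0.00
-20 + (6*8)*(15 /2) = 340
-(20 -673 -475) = 1128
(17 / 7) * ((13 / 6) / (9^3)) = 221 / 30618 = 0.01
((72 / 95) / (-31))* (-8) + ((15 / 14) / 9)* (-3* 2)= -10693 / 20615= -0.52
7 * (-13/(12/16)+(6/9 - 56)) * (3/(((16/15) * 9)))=-3815/24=-158.96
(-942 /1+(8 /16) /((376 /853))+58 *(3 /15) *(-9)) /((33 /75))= -19650995 /8272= -2375.60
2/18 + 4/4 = 10/9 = 1.11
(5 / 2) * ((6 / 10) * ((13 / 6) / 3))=13 / 12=1.08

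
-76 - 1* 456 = -532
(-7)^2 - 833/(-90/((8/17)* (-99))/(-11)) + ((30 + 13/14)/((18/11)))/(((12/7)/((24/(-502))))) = 216487781/45180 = 4791.67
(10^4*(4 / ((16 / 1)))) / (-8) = -625 / 2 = -312.50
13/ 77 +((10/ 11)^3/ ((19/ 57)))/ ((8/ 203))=534448/ 9317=57.36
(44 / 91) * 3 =132 / 91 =1.45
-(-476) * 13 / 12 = 1547 / 3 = 515.67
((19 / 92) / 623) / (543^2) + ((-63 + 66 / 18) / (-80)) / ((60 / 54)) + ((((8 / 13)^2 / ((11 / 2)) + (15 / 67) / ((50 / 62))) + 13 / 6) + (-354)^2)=26378328497076351100031 / 210489155481805200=125319.18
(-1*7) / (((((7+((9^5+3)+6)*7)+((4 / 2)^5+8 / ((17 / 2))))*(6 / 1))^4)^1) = -83521 / 451832616512390796913633093488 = -0.00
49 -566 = -517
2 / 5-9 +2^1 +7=2 / 5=0.40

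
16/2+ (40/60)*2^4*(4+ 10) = 157.33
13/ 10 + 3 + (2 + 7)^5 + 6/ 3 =590553/ 10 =59055.30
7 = 7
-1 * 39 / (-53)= 39 / 53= 0.74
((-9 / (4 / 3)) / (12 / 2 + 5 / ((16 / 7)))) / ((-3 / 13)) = 468 / 131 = 3.57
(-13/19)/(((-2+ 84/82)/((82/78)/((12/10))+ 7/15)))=64411/68400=0.94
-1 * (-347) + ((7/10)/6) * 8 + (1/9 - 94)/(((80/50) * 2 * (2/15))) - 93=5581/160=34.88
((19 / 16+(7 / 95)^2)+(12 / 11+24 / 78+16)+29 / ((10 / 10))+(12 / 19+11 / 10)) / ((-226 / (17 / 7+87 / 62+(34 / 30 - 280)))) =140274611638853 / 2336949384000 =60.02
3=3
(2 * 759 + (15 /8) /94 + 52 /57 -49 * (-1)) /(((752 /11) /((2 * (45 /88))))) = 1008117705 /42978304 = 23.46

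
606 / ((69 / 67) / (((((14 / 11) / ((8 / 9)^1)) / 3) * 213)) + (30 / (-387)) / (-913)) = 396107488623 / 6677183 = 59322.54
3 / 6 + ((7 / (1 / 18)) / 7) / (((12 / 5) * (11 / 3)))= 28 / 11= 2.55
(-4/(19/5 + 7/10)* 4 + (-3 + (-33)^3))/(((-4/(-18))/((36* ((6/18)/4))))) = -485238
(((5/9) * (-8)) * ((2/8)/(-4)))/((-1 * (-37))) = 5/666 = 0.01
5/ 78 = 0.06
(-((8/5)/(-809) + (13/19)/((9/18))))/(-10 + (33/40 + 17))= -840144/4811123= -0.17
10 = 10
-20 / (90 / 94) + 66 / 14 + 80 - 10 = 3391 / 63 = 53.83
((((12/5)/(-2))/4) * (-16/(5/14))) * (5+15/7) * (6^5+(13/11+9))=8222208/11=747473.45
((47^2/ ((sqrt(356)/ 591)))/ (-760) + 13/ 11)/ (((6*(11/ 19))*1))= 247/ 726-435173*sqrt(89)/ 156640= -25.87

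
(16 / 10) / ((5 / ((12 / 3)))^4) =2048 / 3125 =0.66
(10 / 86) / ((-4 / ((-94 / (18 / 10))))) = 1175 / 774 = 1.52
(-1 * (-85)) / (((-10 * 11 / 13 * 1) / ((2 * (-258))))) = 57018 / 11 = 5183.45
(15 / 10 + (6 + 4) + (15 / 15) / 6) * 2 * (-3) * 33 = -2310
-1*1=-1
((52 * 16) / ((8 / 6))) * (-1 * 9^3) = -454896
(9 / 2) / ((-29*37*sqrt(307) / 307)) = -9*sqrt(307) / 2146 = -0.07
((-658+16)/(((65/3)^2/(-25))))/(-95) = -5778/16055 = -0.36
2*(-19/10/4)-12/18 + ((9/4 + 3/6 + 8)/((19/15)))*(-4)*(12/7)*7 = -466243/1140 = -408.99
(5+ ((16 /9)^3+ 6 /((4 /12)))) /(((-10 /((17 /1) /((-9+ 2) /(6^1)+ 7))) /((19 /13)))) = -6738749 /552825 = -12.19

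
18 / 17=1.06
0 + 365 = 365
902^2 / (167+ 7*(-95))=-406802 / 249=-1633.74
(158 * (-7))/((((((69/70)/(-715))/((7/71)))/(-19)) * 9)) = -7362254900/44091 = -166978.63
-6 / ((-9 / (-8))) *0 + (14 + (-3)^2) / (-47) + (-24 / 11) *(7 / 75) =-8957 / 12925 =-0.69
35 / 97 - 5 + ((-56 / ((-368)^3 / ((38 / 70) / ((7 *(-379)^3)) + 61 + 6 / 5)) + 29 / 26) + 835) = 6222631715542355710381 / 7483835523424449280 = 831.48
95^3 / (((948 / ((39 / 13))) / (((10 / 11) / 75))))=171475 / 5214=32.89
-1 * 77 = -77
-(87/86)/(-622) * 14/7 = 87/26746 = 0.00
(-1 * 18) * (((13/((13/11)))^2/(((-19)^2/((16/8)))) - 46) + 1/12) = 588021/722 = 814.43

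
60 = 60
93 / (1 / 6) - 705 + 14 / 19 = -146.26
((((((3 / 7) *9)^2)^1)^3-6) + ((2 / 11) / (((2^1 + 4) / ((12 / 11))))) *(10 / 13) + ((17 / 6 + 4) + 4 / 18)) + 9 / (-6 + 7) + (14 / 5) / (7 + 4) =55019262762179 / 16655568930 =3303.36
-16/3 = -5.33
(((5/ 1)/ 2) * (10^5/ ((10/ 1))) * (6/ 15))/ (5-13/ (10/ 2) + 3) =50000/ 27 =1851.85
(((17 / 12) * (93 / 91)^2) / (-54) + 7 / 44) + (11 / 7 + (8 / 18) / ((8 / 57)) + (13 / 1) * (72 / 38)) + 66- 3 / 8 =5926966489 / 62306244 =95.13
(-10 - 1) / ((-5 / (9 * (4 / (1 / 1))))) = 396 / 5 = 79.20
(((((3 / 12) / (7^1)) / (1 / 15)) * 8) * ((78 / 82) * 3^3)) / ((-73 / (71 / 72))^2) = 982995 / 48941536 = 0.02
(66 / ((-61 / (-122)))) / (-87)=-44 / 29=-1.52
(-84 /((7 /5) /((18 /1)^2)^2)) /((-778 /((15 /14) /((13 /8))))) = 188956800 /35399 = 5337.91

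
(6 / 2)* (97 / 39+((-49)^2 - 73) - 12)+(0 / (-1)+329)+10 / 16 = 757649 / 104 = 7285.09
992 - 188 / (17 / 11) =14796 / 17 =870.35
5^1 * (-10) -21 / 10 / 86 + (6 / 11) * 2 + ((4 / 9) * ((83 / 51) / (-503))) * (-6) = -35618886209 / 728032140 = -48.92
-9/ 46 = -0.20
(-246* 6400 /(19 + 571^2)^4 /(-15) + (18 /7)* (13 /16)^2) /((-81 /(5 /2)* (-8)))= 1918718669057217003371 /292971310717678538803200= 0.01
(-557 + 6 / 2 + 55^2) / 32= 2471 / 32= 77.22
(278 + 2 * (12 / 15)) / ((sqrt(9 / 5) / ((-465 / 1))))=-43338 * sqrt(5)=-96906.71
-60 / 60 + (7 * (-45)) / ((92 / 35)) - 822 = -86741 / 92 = -942.84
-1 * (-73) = 73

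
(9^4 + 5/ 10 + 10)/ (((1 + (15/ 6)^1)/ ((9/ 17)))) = 118287/ 119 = 994.01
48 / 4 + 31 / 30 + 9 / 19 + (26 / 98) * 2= 392071 / 27930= 14.04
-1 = -1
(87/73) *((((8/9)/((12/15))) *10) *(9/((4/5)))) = 10875/73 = 148.97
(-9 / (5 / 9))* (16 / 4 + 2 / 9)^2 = -1444 / 5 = -288.80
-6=-6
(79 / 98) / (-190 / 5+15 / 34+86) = 1343 / 80703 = 0.02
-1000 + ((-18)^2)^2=103976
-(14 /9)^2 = -196 /81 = -2.42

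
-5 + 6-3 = -2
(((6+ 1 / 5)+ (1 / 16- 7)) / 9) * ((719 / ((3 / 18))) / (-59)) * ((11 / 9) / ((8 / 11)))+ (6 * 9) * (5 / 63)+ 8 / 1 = 22.36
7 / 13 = 0.54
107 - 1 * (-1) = 108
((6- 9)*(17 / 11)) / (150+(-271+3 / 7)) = 357 / 9284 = 0.04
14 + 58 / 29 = 16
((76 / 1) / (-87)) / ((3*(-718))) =38 / 93699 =0.00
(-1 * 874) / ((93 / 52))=-488.69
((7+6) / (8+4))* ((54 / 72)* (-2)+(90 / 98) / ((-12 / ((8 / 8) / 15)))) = -3835 / 2352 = -1.63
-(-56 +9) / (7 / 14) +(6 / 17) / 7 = 11192 / 119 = 94.05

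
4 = 4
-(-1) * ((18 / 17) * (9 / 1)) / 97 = 162 / 1649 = 0.10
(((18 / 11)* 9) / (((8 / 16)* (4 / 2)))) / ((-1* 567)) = -2 / 77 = -0.03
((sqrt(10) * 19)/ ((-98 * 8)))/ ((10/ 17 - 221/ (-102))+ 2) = -969 * sqrt(10)/ 190120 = -0.02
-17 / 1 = -17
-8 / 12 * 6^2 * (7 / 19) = -8.84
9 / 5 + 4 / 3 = 47 / 15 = 3.13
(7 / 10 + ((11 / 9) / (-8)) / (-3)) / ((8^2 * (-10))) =-811 / 691200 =-0.00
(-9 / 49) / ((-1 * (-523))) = -9 / 25627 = -0.00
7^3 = 343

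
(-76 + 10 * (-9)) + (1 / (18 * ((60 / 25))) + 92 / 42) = -247645 / 1512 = -163.79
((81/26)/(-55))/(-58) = 81/82940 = 0.00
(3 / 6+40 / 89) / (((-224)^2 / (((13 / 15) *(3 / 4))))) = 2197 / 178626560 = 0.00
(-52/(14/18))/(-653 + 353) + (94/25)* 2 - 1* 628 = -21709/35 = -620.26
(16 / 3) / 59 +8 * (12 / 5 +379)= 2700392 / 885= 3051.29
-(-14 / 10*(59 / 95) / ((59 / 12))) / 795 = 28 / 125875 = 0.00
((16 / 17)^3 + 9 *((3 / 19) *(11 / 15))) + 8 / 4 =1808977 / 466735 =3.88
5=5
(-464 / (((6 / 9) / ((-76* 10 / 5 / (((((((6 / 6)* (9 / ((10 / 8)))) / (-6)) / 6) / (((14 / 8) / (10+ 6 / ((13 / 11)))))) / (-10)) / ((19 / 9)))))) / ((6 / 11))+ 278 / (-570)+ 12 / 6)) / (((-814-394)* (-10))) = -2041455 / 80340154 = -0.02541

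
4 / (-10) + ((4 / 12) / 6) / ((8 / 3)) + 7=6.62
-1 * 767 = -767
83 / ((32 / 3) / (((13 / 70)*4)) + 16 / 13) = 3237 / 608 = 5.32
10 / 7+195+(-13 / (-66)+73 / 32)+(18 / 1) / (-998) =733622653 / 3688608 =198.89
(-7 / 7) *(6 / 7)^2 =-36 / 49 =-0.73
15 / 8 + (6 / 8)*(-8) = -33 / 8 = -4.12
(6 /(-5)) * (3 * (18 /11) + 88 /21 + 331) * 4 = -628504 /385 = -1632.48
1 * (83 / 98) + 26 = 2631 / 98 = 26.85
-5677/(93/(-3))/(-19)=-5677/589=-9.64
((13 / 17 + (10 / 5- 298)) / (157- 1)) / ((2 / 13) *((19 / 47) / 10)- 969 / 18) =0.04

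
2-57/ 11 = -35/ 11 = -3.18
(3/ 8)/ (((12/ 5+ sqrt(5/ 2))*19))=0.00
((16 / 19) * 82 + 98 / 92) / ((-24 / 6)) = -61283 / 3496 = -17.53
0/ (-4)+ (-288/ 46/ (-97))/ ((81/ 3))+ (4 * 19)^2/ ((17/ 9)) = 347929184/ 113781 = 3057.88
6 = 6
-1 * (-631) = 631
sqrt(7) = 2.65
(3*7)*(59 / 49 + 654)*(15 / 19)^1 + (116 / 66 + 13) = 47740696 / 4389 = 10877.35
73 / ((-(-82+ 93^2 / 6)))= -146 / 2719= -0.05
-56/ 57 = -0.98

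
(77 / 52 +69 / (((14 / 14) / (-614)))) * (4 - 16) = 6608865 / 13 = 508374.23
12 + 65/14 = 233/14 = 16.64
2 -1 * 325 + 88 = -235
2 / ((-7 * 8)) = -1 / 28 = -0.04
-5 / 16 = -0.31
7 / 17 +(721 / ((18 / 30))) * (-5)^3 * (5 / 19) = -38302726 / 969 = -39528.10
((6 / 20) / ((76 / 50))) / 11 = 0.02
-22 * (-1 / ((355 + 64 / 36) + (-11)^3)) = -0.02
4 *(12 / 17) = 48 / 17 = 2.82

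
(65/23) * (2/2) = 65/23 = 2.83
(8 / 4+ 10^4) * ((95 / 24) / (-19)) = -8335 / 4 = -2083.75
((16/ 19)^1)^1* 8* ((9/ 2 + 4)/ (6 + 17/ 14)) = 15232/ 1919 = 7.94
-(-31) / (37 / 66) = 2046 / 37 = 55.30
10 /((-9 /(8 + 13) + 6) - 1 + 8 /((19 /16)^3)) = 240065 /224432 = 1.07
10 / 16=5 / 8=0.62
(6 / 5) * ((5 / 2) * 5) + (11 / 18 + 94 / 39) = 4217 / 234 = 18.02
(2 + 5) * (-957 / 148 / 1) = -6699 / 148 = -45.26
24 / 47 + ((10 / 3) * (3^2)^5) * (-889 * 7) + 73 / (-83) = -4778229925529 / 3901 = -1224873090.37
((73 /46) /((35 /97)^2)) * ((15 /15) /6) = 686857 /338100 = 2.03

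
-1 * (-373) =373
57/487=0.12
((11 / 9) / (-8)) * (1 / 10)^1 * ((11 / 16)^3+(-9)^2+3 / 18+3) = -11420563 / 8847360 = -1.29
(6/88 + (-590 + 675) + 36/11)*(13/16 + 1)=112723/704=160.12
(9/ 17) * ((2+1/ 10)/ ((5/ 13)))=2457/ 850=2.89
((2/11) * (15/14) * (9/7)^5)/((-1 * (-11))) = 885735/14235529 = 0.06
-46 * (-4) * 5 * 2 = 1840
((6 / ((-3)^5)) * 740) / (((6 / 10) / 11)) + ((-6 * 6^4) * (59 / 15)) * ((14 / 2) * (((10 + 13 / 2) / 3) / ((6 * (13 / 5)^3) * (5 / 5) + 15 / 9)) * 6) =-647092976200 / 9761553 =-66289.96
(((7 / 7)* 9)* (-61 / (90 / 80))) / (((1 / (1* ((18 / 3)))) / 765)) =-2239920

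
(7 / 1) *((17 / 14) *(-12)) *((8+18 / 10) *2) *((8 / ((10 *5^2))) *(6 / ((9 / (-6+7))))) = -26656 / 625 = -42.65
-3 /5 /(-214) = 3 /1070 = 0.00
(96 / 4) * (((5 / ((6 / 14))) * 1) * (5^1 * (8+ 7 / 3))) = 43400 / 3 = 14466.67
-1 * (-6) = 6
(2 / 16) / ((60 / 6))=1 / 80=0.01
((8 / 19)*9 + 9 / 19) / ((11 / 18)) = 1458 / 209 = 6.98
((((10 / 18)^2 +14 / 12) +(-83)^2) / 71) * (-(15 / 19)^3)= -139532125 / 2921934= -47.75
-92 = -92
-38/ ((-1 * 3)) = 12.67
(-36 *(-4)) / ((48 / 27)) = 81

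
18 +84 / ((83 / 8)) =2166 / 83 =26.10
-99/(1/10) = -990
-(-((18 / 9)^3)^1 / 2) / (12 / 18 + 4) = 6 / 7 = 0.86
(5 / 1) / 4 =5 / 4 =1.25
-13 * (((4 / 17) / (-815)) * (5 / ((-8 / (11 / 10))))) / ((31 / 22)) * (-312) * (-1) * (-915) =44906004 / 85901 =522.76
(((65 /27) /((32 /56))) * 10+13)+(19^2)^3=2540480551 /54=47045936.13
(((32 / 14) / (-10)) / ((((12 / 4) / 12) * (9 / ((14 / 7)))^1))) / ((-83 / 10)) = 128 / 5229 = 0.02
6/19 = 0.32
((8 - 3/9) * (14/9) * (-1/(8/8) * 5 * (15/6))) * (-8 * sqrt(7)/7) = 450.76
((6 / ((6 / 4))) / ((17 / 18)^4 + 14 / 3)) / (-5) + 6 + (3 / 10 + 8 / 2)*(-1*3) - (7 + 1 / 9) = -730627021 / 51606810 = -14.16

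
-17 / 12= -1.42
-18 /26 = -9 /13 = -0.69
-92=-92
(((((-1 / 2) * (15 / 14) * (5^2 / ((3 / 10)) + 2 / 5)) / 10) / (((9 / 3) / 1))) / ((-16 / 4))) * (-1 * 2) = -157 / 210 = -0.75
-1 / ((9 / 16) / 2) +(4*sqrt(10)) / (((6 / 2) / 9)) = -32 / 9 +12*sqrt(10) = 34.39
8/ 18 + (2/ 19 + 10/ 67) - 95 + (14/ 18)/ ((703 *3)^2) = -252922197824/ 2682072243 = -94.30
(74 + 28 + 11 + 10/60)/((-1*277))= -679/1662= -0.41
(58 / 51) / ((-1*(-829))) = 58 / 42279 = 0.00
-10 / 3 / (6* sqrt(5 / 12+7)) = -10* sqrt(267) / 801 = -0.20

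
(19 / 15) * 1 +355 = 5344 / 15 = 356.27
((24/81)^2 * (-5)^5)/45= -6.10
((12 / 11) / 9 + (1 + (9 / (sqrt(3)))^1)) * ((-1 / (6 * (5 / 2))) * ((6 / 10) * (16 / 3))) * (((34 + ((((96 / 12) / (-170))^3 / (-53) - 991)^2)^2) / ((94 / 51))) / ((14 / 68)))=-51959676543068945118951126841517175937012368 * sqrt(3) / 31942481419331487083746337890625 - 640836010697850323133730564378711836556485872 / 1054101886837939073763629150390625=-3425409295305.15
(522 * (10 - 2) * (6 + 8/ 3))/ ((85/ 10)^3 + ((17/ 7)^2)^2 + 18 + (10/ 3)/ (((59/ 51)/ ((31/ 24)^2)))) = 1476553688064/ 27404618785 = 53.88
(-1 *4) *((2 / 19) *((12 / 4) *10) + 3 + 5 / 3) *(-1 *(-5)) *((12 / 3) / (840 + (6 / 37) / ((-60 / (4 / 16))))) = -0.75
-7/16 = -0.44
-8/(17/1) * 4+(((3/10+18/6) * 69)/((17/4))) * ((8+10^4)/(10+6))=167551/5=33510.20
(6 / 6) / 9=1 / 9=0.11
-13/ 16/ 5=-13/ 80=-0.16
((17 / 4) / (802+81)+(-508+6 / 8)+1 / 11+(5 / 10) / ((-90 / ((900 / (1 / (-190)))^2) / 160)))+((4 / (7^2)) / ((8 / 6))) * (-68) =-24741109494709875 / 951874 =-25992000511.32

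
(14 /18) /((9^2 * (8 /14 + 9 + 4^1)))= 49 /69255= 0.00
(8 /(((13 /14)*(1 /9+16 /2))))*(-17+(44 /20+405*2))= 4007808 /4745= 844.64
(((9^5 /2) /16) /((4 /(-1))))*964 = -14230809 /32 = -444712.78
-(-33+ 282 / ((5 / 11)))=-2937 / 5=-587.40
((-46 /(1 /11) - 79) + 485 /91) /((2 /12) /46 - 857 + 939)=-7.07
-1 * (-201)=201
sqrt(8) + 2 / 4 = 1 / 2 + 2 * sqrt(2) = 3.33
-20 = -20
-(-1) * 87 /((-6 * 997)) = -29 /1994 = -0.01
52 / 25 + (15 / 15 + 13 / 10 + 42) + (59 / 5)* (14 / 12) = 4511 / 75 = 60.15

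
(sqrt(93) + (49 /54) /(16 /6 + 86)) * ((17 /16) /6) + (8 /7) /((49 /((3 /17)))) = 2269825 /382886784 + 17 * sqrt(93) /96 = 1.71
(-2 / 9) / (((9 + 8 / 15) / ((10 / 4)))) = -25 / 429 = -0.06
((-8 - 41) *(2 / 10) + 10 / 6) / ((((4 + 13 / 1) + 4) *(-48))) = 61 / 7560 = 0.01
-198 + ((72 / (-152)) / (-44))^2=-138381327 / 698896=-198.00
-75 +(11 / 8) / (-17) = -10211 / 136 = -75.08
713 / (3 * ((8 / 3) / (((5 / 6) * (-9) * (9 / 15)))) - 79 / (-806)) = -5172102 / 12185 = -424.46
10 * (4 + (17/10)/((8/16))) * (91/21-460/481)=9746/39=249.90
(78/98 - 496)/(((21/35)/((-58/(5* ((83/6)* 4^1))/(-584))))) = -703685/2375128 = -0.30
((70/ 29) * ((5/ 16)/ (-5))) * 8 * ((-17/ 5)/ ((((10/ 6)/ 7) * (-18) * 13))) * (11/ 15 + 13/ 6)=-0.21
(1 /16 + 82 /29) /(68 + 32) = 1341 /46400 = 0.03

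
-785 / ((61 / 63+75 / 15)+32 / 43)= -2126565 / 18184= -116.95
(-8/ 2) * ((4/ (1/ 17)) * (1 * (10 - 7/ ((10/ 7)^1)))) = -6936/ 5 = -1387.20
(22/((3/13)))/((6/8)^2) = 4576/27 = 169.48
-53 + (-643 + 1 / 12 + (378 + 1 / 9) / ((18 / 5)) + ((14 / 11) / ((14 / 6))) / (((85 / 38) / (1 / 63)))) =-1253012407 / 2120580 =-590.88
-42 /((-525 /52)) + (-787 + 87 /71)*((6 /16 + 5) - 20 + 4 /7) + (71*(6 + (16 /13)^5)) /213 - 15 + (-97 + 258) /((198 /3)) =11037.48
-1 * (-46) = 46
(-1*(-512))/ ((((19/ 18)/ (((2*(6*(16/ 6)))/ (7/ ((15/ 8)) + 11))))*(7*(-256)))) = -17280/ 29393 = -0.59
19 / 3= 6.33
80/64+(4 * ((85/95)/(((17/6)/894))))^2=1841441549/1444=1275236.53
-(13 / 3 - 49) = 134 / 3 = 44.67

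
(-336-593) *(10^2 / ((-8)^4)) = -23225 / 1024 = -22.68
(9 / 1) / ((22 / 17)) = 153 / 22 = 6.95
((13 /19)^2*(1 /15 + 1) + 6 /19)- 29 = -152621 /5415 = -28.18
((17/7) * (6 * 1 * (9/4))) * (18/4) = 4131/28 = 147.54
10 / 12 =5 / 6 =0.83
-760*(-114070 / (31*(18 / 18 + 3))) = 21673300 / 31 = 699138.71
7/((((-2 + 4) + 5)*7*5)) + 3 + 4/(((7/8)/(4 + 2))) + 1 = 1101/35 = 31.46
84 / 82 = 1.02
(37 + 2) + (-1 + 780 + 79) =897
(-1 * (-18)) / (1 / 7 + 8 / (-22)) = -1386 / 17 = -81.53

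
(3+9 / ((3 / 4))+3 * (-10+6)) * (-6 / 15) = -6 / 5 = -1.20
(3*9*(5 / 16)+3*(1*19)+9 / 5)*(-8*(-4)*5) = 10758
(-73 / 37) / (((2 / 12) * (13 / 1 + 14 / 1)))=-146 / 333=-0.44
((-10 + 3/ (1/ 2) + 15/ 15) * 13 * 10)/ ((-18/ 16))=1040/ 3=346.67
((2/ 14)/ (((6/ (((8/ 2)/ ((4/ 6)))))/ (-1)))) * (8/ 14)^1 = -4/ 49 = -0.08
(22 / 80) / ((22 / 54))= 27 / 40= 0.68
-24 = -24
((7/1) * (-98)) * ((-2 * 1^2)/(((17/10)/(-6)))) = -82320/17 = -4842.35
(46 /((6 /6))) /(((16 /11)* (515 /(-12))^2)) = 4554 /265225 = 0.02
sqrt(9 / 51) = sqrt(51) / 17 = 0.42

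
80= 80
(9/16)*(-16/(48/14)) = -2.62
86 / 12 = 43 / 6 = 7.17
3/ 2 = 1.50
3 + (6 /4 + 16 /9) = 113 /18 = 6.28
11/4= 2.75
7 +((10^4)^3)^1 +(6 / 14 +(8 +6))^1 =7000000000150 / 7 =1000000000021.43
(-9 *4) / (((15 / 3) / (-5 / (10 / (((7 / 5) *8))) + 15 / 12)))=783 / 25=31.32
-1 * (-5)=5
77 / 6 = 12.83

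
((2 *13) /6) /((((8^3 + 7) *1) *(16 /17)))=0.01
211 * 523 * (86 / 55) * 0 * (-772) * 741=0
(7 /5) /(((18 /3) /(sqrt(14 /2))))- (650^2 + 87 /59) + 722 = -24884989 /59 + 7 * sqrt(7) /30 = -421778.86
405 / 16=25.31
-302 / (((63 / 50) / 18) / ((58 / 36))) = -437900 / 63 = -6950.79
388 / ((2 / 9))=1746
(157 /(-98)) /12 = -157 /1176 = -0.13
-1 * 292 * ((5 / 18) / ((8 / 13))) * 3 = -4745 / 12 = -395.42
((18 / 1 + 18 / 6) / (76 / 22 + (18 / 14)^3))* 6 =475398 / 21053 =22.58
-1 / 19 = -0.05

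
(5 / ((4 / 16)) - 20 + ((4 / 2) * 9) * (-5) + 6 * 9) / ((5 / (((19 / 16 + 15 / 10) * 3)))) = -1161 / 20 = -58.05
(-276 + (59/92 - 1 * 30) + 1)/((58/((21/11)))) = -588021/58696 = -10.02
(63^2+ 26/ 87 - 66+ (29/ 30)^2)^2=10383709658439121/ 681210000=15243037.62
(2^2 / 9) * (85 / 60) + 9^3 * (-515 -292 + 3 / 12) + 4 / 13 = -825720217 / 1404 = -588119.81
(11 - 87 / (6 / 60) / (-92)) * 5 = 4705 / 46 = 102.28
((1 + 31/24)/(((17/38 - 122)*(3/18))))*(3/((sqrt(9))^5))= -1045/748278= -0.00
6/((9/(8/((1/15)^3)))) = 18000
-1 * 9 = -9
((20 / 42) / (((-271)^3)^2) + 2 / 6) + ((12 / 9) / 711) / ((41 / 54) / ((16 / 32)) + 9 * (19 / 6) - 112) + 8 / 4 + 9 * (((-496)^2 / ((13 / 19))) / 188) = 30600603519073838761866180701 / 1777513318537501623233883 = 17215.40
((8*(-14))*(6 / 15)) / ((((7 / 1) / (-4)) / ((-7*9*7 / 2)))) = -5644.80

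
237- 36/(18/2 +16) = 5889/25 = 235.56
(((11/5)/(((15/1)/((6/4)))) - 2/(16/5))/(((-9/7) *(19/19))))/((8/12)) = 189/400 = 0.47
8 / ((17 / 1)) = 8 / 17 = 0.47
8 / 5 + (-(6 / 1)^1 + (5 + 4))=23 / 5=4.60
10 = 10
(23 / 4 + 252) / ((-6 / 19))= -816.21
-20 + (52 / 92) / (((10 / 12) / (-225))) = -3970 / 23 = -172.61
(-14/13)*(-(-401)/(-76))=2807/494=5.68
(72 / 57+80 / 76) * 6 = 264 / 19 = 13.89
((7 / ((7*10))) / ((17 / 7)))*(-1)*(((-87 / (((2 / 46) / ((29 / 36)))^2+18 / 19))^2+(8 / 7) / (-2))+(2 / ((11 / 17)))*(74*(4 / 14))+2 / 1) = -133252580325582583 / 383041779214248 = -347.88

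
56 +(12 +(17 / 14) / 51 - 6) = 2605 / 42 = 62.02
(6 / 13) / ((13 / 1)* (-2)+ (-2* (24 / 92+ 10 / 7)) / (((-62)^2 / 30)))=-464163 / 26174369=-0.02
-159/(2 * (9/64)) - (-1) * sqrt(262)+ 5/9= -5083/9+ sqrt(262)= -548.59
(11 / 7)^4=6.10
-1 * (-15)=15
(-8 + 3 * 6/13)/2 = -43/13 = -3.31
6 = 6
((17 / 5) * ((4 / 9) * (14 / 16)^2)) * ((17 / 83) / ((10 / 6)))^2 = 240737 / 13778000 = 0.02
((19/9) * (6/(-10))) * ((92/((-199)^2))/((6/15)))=-874/118803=-0.01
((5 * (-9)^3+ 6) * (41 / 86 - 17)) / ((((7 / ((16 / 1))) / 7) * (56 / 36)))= 26593812 / 43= 618460.74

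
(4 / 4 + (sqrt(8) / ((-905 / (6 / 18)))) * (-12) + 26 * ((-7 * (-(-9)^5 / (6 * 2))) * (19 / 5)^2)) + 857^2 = -609883733 / 50 + 8 * sqrt(2) / 905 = -12197674.65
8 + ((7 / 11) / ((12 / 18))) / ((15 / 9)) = 943 / 110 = 8.57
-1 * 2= -2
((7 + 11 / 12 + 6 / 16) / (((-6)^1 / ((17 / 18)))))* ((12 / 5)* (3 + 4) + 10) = -226661 / 6480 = -34.98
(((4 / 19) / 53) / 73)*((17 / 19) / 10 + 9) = 3454 / 6983545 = 0.00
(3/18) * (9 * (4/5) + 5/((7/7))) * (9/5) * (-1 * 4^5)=-93696/25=-3747.84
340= 340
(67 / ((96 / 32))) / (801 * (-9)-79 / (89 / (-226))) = -5963 / 1871241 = -0.00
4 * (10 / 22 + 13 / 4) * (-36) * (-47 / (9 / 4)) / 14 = 61288 / 77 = 795.95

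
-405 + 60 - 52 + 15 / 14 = -5543 / 14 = -395.93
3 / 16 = 0.19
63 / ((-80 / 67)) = -4221 / 80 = -52.76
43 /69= 0.62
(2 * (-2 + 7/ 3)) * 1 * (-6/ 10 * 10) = -4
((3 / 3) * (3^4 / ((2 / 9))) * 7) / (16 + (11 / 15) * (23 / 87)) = 951345 / 6038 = 157.56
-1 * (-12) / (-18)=-2 / 3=-0.67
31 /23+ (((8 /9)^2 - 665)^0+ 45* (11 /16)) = 12249 /368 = 33.29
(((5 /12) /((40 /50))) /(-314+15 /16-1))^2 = 1 /363609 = 0.00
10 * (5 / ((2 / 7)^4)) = 60025 / 8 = 7503.12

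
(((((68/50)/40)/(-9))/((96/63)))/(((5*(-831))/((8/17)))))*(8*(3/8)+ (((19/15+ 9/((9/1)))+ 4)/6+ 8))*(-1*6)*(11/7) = -2981/93487500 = -0.00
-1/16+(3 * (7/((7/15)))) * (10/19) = 7181/304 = 23.62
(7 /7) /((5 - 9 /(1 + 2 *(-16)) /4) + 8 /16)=124 /691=0.18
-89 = -89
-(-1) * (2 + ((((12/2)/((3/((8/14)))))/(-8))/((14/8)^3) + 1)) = 7139/2401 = 2.97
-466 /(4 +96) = -233 /50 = -4.66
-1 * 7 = -7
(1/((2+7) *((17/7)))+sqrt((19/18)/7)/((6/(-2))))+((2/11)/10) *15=536/1683 - sqrt(266)/126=0.19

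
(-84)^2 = 7056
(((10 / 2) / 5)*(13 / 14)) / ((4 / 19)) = 247 / 56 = 4.41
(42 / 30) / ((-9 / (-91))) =637 / 45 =14.16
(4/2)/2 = 1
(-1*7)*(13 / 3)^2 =-1183 / 9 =-131.44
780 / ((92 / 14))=2730 / 23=118.70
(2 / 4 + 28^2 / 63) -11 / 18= 37 / 3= 12.33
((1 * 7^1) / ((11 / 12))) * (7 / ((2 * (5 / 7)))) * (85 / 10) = 17493 / 55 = 318.05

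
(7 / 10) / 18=7 / 180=0.04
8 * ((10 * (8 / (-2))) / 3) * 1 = -320 / 3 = -106.67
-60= -60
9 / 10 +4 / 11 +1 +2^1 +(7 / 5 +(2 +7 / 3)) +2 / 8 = 6763 / 660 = 10.25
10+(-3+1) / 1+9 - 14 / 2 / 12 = 197 / 12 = 16.42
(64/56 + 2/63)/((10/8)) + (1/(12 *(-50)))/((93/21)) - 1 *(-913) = 356984693/390600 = 913.94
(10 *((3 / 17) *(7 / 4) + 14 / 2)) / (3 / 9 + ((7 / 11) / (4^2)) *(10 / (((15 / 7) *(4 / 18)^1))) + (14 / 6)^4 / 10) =88565400 / 5007911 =17.69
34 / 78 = 0.44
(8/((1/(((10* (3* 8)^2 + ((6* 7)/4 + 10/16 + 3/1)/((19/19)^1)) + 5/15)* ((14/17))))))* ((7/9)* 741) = 3354636922/153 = 21925731.52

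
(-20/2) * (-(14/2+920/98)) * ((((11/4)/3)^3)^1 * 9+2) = 140525/96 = 1463.80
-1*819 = -819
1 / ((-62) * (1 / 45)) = -45 / 62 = -0.73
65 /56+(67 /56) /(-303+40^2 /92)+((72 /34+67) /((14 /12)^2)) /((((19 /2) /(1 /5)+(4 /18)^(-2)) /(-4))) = -1.84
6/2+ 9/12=15/4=3.75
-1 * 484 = -484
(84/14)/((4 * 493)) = 3/986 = 0.00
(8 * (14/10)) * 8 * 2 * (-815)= -146048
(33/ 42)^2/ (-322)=-121/ 63112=-0.00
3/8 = 0.38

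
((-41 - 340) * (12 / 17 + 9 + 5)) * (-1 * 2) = 190500 / 17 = 11205.88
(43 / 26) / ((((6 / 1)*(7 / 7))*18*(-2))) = -43 / 5616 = -0.01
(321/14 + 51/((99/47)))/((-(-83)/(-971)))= -21147409/38346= -551.49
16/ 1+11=27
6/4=3/2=1.50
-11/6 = -1.83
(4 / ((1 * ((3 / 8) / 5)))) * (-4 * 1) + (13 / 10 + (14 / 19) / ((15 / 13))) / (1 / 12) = -10834 / 57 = -190.07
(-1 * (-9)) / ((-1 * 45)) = -1 / 5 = -0.20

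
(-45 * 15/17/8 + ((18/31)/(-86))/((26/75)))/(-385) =2348595/181469288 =0.01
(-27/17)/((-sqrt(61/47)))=27 * sqrt(2867)/1037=1.39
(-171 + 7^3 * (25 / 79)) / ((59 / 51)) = -251634 / 4661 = -53.99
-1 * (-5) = 5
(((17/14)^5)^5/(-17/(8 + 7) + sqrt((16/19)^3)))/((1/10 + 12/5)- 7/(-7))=-10093087022430911438872360195008290565/167048062195941089772992913718902784- 24669432187789420169966661711768675 * sqrt(19)/2610125971811579527703014276857856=-101.62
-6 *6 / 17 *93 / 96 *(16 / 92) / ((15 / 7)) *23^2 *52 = -389298 / 85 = -4579.98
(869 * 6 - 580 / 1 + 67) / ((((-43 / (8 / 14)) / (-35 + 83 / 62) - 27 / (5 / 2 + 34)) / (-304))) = -435450847008 / 455767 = -955424.26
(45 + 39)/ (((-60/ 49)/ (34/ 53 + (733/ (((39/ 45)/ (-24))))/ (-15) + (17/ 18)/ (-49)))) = -92874.32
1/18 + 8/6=25/18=1.39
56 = 56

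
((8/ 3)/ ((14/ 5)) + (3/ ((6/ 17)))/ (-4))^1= -197/ 168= -1.17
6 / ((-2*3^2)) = -1 / 3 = -0.33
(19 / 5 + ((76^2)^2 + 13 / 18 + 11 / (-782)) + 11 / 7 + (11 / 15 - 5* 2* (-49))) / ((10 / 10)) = 4109113597003 / 123165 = 33362672.81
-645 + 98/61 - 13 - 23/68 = -2724123/4148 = -656.73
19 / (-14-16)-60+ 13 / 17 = -30533 / 510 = -59.87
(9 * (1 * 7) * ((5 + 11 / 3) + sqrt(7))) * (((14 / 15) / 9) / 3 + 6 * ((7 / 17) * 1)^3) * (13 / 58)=41053376 * sqrt(7) / 6411465 + 1067387776 / 19234395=72.43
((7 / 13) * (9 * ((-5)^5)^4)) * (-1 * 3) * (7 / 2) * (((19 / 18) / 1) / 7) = -731761638934795.67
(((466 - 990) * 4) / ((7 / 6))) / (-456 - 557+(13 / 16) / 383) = 25688576 / 14484519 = 1.77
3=3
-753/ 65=-11.58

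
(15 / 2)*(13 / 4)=195 / 8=24.38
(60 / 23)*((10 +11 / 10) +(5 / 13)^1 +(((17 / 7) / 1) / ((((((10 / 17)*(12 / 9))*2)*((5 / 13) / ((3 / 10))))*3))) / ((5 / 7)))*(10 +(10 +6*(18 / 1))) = 150361104 / 37375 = 4023.04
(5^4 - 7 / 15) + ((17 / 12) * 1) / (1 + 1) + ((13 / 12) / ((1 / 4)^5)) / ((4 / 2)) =141589 / 120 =1179.91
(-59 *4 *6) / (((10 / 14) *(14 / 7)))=-4956 / 5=-991.20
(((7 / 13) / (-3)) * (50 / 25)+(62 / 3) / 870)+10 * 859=145723663 / 16965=8589.66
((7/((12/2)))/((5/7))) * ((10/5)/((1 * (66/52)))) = 1274/495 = 2.57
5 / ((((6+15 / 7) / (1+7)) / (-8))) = -2240 / 57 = -39.30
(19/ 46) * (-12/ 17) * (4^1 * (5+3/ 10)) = -12084/ 1955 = -6.18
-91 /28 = -13 /4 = -3.25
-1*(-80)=80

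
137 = 137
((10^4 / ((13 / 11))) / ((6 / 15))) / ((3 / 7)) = 1925000 / 39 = 49358.97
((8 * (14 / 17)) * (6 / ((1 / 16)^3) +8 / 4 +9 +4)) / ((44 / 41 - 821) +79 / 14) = -1580906208 / 7945783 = -198.96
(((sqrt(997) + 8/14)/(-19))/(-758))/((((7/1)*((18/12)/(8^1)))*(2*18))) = 8/9526923 + 2*sqrt(997)/1360989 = 0.00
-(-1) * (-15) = -15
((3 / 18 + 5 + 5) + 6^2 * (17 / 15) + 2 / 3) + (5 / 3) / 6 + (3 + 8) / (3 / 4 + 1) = 58.20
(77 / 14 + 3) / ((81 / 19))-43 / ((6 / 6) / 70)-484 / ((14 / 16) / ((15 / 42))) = -25445713 / 7938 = -3205.56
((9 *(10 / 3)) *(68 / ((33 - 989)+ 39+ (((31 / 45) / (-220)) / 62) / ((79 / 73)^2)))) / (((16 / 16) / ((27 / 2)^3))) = -620227253547000 / 113315345929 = -5473.46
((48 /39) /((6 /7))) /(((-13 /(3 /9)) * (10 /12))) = -112 /2535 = -0.04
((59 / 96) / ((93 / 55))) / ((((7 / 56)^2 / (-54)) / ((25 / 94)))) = -486750 / 1457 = -334.08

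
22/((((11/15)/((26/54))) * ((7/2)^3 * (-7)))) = -1040/21609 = -0.05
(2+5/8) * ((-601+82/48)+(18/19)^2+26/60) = -181325641/115520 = -1569.65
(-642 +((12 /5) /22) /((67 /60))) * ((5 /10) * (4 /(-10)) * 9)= 4257738 /3685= 1155.42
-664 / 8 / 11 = -83 / 11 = -7.55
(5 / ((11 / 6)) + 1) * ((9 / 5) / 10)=369 / 550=0.67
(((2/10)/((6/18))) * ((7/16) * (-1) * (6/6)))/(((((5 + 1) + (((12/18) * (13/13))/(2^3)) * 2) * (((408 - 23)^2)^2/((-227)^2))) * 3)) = -154587/4645223275000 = -0.00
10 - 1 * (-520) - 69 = 461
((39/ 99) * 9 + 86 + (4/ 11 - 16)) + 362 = 4795/ 11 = 435.91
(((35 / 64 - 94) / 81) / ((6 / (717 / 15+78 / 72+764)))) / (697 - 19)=-291711313 / 1265310720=-0.23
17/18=0.94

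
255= 255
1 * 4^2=16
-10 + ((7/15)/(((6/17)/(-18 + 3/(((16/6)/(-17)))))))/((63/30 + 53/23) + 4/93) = -16010173/761032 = -21.04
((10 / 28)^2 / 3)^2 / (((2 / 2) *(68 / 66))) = 6875 / 3918432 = 0.00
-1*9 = -9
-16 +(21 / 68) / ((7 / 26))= -505 / 34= -14.85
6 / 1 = 6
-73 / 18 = -4.06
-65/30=-13/6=-2.17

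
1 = 1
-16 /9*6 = -10.67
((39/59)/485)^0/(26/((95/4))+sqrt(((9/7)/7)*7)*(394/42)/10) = 13555360/829503 - 4978190*sqrt(7)/829503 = 0.46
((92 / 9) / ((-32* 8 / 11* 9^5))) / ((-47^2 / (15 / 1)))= 1265 / 25044334272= 0.00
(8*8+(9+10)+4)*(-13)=-1131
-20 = -20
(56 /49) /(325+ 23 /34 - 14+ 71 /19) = 5168 /1426299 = 0.00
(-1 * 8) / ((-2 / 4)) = 16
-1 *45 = -45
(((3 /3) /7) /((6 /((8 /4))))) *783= 37.29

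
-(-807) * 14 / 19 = 11298 / 19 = 594.63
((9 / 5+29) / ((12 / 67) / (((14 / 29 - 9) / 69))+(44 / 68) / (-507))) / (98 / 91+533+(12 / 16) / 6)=-58575781264 / 1475404933605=-0.04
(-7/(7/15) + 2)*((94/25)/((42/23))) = -14053/525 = -26.77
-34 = -34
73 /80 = 0.91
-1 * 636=-636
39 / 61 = 0.64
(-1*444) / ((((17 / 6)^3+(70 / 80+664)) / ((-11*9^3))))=384527088 / 74263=5177.91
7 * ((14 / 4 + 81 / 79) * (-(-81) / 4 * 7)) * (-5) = -14189175 / 632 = -22451.23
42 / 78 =7 / 13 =0.54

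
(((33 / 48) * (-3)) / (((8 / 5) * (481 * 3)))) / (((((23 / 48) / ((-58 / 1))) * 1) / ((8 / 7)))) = 0.12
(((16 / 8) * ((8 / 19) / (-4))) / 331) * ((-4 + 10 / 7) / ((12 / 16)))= 96 / 44023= 0.00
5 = 5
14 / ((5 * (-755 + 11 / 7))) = -49 / 13185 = -0.00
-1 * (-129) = 129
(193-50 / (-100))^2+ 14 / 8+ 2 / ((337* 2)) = 12618629 / 337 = 37444.00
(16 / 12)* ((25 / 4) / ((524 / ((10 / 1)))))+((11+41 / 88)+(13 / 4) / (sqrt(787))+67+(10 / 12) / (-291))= 13* sqrt(787) / 3148+791248195 / 10063944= 78.74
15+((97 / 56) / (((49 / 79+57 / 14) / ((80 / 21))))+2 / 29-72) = -175463279 / 3160101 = -55.52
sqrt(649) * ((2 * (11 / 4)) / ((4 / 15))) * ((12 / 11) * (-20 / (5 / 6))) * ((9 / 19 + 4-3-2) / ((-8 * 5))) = -135 * sqrt(649) / 19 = -181.01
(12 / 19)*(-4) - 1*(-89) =1643 / 19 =86.47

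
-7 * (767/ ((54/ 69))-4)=-122983/ 18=-6832.39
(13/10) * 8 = 52/5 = 10.40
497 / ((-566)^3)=-497 / 181321496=-0.00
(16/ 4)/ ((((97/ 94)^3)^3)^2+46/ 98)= 64351316502678267746854119416173428736/ 35871041862372274100236713677006540529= 1.79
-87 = -87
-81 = -81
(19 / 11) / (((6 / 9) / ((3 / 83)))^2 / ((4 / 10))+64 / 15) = 7695 / 3807958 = 0.00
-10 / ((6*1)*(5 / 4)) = -4 / 3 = -1.33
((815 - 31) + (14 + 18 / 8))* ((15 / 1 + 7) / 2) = 8802.75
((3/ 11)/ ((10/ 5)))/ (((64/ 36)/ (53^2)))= 75843/ 352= 215.46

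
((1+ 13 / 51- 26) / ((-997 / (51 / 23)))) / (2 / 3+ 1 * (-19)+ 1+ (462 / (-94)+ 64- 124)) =-177942 / 265930807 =-0.00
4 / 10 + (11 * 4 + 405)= 2247 / 5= 449.40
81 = 81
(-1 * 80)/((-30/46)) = 368/3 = 122.67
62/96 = 31/48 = 0.65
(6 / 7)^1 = 0.86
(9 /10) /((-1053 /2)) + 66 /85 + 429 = 854822 /1989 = 429.77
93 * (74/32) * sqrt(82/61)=3441 * sqrt(5002)/976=249.35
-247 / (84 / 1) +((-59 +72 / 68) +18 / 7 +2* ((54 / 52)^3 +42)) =21905944 / 784329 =27.93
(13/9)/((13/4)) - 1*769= -6917/9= -768.56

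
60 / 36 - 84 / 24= -11 / 6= -1.83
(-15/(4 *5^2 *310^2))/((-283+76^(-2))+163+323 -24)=-361/41399279375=-0.00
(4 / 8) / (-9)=-1 / 18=-0.06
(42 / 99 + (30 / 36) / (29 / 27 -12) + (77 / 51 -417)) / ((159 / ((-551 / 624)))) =15142353335 / 6567900768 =2.31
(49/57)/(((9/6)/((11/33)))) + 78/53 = 45208/27189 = 1.66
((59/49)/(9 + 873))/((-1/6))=-59/7203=-0.01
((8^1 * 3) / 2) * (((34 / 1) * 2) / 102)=8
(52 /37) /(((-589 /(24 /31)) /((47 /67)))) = -58656 /45264061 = -0.00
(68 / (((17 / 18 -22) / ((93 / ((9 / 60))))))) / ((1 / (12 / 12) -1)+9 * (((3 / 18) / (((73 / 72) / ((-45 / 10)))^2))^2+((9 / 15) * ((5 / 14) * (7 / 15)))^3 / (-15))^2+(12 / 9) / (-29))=-1331113995117061911684000000000 / 695138901946503090721786892813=-1.91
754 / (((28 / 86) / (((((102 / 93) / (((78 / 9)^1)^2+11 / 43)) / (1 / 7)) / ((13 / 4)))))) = 65632104 / 904177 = 72.59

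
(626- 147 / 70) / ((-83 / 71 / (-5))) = 442969 / 166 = 2668.49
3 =3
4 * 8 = 32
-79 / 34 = -2.32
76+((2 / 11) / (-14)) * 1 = 5851 / 77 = 75.99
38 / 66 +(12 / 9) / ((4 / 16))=65 / 11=5.91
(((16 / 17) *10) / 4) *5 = 200 / 17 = 11.76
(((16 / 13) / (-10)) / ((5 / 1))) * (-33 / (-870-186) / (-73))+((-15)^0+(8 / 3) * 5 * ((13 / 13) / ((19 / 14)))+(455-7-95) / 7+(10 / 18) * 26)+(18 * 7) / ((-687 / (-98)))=93.67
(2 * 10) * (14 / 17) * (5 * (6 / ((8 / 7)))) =7350 / 17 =432.35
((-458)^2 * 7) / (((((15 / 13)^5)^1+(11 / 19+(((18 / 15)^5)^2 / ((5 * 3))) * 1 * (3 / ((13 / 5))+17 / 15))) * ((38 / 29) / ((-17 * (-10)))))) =82024339491043701171875 / 1536414650303399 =53386850.66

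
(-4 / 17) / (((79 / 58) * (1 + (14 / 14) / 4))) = -928 / 6715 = -0.14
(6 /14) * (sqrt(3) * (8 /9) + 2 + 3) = 8 * sqrt(3) /21 + 15 /7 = 2.80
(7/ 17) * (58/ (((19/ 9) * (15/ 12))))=14616/ 1615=9.05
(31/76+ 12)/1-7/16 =3639/304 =11.97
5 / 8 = 0.62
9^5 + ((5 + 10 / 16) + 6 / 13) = 6141729 / 104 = 59055.09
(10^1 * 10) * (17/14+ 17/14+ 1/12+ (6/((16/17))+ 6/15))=39005/42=928.69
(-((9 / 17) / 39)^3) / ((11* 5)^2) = -27 / 32651429525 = -0.00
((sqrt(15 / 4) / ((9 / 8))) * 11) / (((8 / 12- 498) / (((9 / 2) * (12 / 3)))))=-66 * sqrt(15) / 373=-0.69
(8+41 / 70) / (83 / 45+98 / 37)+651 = 68381967 / 104734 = 652.91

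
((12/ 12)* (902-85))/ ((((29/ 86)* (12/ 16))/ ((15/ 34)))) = 702620/ 493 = 1425.19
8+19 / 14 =131 / 14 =9.36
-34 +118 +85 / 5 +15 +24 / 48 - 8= 217 / 2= 108.50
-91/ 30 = -3.03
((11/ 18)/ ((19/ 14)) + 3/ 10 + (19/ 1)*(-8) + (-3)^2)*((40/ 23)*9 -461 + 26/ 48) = 59725165651/ 943920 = 63273.55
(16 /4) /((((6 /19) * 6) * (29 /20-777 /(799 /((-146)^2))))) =-303620 /2981047221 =-0.00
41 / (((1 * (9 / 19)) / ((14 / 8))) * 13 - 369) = -5453 / 48609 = -0.11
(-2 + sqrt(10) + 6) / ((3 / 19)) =45.36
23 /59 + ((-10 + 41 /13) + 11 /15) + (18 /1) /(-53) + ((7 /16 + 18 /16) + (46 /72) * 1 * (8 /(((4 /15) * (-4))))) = -90652829 /9756240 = -9.29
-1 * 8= -8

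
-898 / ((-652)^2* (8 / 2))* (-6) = 1347 / 425104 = 0.00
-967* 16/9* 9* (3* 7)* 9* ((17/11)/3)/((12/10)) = -13808760/11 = -1255341.82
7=7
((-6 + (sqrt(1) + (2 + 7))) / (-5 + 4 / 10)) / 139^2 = -20 / 444383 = -0.00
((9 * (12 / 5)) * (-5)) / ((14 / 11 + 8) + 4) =-594 / 73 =-8.14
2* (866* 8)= 13856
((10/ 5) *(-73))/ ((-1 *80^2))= 73/ 3200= 0.02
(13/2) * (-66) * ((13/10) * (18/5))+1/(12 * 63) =-37945883/18900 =-2007.72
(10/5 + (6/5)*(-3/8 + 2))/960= 79/19200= 0.00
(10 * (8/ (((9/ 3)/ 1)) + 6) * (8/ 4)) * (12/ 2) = 1040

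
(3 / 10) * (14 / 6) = 7 / 10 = 0.70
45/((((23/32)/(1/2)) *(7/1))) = 720/161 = 4.47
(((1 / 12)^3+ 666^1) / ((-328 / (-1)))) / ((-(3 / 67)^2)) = -5166161161 / 5101056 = -1012.76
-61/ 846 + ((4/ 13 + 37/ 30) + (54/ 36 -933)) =-51142409/ 54990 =-930.03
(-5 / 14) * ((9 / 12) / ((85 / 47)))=-141 / 952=-0.15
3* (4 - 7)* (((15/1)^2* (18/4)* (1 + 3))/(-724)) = 18225/362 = 50.35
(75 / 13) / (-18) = -25 / 78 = -0.32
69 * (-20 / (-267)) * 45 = 20700 / 89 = 232.58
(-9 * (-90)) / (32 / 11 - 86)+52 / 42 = -8.51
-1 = -1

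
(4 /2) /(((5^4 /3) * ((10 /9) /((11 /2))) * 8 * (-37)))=-297 /1850000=-0.00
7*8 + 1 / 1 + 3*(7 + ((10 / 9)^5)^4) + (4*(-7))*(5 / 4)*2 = 132420441224151810136 / 4052555153018976267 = 32.68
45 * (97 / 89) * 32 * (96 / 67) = 13409280 / 5963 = 2248.75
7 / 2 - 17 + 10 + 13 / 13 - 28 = -61 / 2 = -30.50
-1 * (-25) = 25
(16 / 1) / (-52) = -4 / 13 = -0.31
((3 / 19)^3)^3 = 19683 / 322687697779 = 0.00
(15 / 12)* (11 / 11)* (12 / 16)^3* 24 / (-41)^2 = 405 / 53792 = 0.01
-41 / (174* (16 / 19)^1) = -779 / 2784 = -0.28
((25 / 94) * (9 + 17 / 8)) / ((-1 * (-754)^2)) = -2225 / 427524032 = -0.00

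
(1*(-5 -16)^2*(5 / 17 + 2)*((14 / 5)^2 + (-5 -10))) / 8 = -3078621 / 3400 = -905.48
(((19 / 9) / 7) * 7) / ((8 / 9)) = 19 / 8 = 2.38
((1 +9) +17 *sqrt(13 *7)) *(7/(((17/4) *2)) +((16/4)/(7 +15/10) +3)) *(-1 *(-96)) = 70080/17 +7008 *sqrt(91) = 70974.41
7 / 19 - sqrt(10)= 7 / 19 - sqrt(10)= -2.79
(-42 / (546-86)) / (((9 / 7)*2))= -49 / 1380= -0.04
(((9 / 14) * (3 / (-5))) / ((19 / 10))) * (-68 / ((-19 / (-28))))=20.34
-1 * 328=-328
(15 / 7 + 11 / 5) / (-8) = -19 / 35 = -0.54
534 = 534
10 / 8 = 5 / 4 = 1.25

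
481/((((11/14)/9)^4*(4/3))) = 90926090892/14641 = 6210374.35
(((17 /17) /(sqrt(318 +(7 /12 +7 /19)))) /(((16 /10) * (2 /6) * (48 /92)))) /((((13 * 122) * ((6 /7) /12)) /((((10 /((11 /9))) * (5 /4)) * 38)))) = 0.69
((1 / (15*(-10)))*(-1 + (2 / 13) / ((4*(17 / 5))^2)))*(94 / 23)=1411457 / 51846600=0.03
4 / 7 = 0.57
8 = 8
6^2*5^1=180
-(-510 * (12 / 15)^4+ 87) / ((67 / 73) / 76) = 84534876 / 8375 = 10093.72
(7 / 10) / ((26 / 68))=119 / 65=1.83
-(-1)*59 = 59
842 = 842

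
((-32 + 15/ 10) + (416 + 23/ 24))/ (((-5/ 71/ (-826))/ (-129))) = -2338949095/ 4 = -584737273.75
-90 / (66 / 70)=-1050 / 11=-95.45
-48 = -48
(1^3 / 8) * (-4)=-1 / 2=-0.50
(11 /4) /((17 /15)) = 165 /68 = 2.43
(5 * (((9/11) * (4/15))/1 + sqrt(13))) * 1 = 12/11 + 5 * sqrt(13) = 19.12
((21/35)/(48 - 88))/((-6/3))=3/400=0.01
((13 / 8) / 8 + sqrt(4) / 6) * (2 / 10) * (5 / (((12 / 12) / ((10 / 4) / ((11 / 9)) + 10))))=6.46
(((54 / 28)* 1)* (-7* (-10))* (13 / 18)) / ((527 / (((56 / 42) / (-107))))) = -130 / 56389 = -0.00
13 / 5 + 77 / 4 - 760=-14763 / 20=-738.15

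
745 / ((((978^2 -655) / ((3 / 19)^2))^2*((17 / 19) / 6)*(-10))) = -36207 / 106529559233532323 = -0.00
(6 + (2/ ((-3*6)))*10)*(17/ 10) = 374/ 45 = 8.31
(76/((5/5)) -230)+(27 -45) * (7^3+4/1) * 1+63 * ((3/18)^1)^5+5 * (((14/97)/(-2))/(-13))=-6972786533/1089504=-6399.96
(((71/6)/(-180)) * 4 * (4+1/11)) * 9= -213/22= -9.68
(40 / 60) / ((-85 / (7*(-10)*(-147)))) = -80.71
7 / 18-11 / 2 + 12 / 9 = -34 / 9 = -3.78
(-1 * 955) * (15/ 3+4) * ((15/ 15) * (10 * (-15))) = 1289250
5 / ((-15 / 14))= -4.67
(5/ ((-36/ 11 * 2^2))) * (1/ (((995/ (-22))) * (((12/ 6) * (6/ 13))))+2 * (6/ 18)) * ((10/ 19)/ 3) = -70345/ 1633392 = -0.04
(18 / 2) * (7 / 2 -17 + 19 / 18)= -112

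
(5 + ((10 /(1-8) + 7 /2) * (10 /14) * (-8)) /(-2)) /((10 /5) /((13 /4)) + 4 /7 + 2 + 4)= 6955 /4578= 1.52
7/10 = 0.70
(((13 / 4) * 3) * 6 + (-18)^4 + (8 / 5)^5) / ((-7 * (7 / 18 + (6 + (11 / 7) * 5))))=-5908780449 / 5609375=-1053.38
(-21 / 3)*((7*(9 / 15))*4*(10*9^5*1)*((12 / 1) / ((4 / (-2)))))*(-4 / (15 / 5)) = -555532992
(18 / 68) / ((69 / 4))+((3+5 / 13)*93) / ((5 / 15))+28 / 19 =91342210 / 96577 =945.80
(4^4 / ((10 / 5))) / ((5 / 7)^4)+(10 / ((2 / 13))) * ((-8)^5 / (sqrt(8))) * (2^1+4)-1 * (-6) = 311078 / 625-3194880 * sqrt(2) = -4517744.90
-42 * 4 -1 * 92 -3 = -263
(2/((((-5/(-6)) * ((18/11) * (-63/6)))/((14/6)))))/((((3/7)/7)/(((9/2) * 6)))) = -2156/15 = -143.73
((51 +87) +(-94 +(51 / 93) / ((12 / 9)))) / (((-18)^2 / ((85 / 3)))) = 468095 / 120528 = 3.88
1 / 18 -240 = -239.94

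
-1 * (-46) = 46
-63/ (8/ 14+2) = -49/ 2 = -24.50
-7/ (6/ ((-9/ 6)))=7/ 4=1.75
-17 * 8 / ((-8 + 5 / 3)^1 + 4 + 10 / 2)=-51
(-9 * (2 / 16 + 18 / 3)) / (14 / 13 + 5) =-5733 / 632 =-9.07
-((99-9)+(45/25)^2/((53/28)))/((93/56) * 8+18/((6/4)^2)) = -850626/197425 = -4.31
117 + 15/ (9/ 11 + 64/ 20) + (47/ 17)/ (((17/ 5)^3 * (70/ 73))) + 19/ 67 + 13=136564610313/ 1018455074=134.09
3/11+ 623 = 6856/11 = 623.27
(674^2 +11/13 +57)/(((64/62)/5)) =228870675/104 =2200679.57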